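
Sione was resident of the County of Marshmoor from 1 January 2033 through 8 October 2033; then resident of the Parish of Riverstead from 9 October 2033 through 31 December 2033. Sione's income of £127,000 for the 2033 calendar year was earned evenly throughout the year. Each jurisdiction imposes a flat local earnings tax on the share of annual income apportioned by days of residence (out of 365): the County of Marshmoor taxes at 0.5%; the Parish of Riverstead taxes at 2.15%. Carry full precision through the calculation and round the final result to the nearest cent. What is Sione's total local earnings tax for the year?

£1,117.25

The County of Marshmoor, 1 January – 8 October 2033: 281 days → £127,000 × 0.5% × 281/365 = £488.8630
The Parish of Riverstead, 9 October – 31 December 2033: 84 days → £127,000 × 2.15% × 84/365 = £628.3890
Total = £1,117.2521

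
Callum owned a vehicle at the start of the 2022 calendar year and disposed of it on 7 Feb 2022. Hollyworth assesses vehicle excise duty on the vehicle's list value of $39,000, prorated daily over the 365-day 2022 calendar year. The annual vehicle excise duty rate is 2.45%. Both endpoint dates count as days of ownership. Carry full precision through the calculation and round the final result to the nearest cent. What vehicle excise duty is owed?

Days held (1 Jan – 7 Feb 2022): 38 out of 365
Tax = $39,000 × 2.45% × 38/365 = $99.4767

$99.48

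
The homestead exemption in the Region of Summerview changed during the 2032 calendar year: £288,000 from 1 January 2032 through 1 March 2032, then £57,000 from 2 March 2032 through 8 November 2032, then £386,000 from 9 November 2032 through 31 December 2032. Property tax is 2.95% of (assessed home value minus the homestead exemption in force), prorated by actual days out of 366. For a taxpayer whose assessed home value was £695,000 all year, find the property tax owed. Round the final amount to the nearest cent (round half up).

£16,279.81

1 January – 1 March 2032: 61 days, exemption £288,000 → (£695,000 − £288,000) × 2.95% × 61/366 = £2,001.0833
2 March – 8 November 2032: 252 days, exemption £57,000 → (£695,000 − £57,000) × 2.95% × 252/366 = £12,958.7213
9 November – 31 December 2032: 53 days, exemption £386,000 → (£695,000 − £386,000) × 2.95% × 53/366 = £1,320.0041
Total = £16,279.8087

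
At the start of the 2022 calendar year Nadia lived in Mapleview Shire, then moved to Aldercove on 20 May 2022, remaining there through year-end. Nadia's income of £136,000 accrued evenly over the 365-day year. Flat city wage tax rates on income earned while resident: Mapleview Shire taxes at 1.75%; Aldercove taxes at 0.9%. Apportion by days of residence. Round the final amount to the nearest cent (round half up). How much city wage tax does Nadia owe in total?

Mapleview Shire, 1 January – 19 May 2022: 139 days → £136,000 × 1.75% × 139/365 = £906.3562
Aldercove, 20 May – 31 December 2022: 226 days → £136,000 × 0.9% × 226/365 = £757.8740
Total = £1,664.2301

£1,664.23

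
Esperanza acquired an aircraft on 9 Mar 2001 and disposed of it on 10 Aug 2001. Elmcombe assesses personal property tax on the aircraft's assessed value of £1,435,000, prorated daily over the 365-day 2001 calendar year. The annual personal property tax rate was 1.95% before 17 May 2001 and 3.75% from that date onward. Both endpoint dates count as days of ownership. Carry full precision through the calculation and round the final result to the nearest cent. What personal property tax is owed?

£17,968.95

9 Mar – 16 May 2001: 69 days at 1.95% → £1,435,000 × 1.95% × 69/365 = £5,289.8425
17 May – 10 Aug 2001: 86 days at 3.75% → £1,435,000 × 3.75% × 86/365 = £12,679.1096
Total = £17,968.9521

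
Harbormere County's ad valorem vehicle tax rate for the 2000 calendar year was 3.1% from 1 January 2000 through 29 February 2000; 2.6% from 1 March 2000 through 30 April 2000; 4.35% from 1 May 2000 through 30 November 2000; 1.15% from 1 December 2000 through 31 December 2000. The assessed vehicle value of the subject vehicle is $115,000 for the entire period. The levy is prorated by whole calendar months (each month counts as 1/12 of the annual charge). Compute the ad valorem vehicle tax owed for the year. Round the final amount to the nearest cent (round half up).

1 January – 29 February 2000: 2 months at 3.1% → $115,000 × 3.1% × 2/12 = $594.1667
1 March – 30 April 2000: 2 months at 2.6% → $115,000 × 2.6% × 2/12 = $498.3333
1 May – 30 November 2000: 7 months at 4.35% → $115,000 × 4.35% × 7/12 = $2,918.1250
1 December – 31 December 2000: 1 month at 1.15% → $115,000 × 1.15% × 1/12 = $110.2083
Total = $4,120.8333

$4,120.83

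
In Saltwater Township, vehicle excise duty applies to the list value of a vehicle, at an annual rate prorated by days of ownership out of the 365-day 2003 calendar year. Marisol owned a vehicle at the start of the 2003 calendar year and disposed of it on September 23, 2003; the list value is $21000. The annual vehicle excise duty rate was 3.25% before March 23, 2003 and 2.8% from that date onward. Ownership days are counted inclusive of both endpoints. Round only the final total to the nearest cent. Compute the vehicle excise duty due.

$449.49

January 1 – March 22, 2003: 81 days at 3.25% → $21000 × 3.25% × 81/365 = $151.4589
March 23 – September 23, 2003: 185 days at 2.8% → $21000 × 2.8% × 185/365 = $298.0274
Total = $449.4863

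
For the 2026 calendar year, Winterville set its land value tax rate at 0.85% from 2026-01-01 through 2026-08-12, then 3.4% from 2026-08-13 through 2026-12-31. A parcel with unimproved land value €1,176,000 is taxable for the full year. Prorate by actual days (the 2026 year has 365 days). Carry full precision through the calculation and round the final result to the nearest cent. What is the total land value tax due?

2026-01-01 to 2026-08-12: 224 days at 0.85% → €1,176,000 × 0.85% × 224/365 = €6,134.5315
2026-08-13 to 2026-12-31: 141 days at 3.4% → €1,176,000 × 3.4% × 141/365 = €15,445.8740
Total = €21,580.4055

€21,580.41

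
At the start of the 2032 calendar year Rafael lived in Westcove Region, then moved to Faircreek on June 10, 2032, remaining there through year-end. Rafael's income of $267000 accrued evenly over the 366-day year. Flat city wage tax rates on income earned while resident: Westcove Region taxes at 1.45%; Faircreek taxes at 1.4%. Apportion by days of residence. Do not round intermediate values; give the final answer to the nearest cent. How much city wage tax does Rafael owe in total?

Westcove Region, January 1 – June 9, 2032: 161 days → $267000 × 1.45% × 161/366 = $1703.0369
Faircreek, June 10 – December 31, 2032: 205 days → $267000 × 1.4% × 205/366 = $2093.6885
Total = $3796.7254

$3796.73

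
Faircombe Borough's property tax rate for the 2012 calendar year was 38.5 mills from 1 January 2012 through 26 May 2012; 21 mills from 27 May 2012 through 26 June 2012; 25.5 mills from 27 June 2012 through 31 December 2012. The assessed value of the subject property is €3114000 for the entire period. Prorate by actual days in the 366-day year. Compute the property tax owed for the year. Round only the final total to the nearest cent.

1 January – 26 May 2012: 147 days at 38.5 mills → €3114000 × 3.85% × 147/366 = €48152.1393
27 May – 26 June 2012: 31 days at 21 mills → €3114000 × 2.1% × 31/366 = €5538.8361
27 June – 31 December 2012: 188 days at 25.5 mills → €3114000 × 2.55% × 188/366 = €40788.2951
Total = €94479.2705

€94479.27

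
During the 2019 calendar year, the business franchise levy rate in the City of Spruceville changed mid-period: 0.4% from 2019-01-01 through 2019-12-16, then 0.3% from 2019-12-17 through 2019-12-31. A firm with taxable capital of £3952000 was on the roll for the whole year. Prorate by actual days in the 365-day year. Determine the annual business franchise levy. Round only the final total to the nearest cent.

£15645.59

2019-01-01 to 2019-12-16: 350 days at 0.4% → £3952000 × 0.4% × 350/365 = £15158.3562
2019-12-17 to 2019-12-31: 15 days at 0.3% → £3952000 × 0.3% × 15/365 = £487.2329
Total = £15645.5890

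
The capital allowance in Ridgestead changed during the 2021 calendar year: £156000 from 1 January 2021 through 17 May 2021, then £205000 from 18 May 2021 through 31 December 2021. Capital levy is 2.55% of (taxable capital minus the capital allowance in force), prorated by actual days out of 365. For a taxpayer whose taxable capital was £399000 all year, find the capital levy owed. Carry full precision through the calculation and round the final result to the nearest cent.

1 January – 17 May 2021: 137 days, exemption £156000 → (£399000 − £156000) × 2.55% × 137/365 = £2325.8096
18 May – 31 December 2021: 228 days, exemption £205000 → (£399000 − £205000) × 2.55% × 228/365 = £3090.1808
Total = £5415.9904

£5415.99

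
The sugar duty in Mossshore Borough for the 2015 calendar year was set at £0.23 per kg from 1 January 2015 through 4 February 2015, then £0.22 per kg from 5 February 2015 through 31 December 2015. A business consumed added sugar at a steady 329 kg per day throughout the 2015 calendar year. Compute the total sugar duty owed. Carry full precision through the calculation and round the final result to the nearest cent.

1 January – 4 February 2015: 35 days × 329 kg/day = 11,515 kg at £0.23/kg → £2,648.45
5 February – 31 December 2015: 330 days × 329 kg/day = 108,570 kg at £0.22/kg → £23,885.40

£26,533.85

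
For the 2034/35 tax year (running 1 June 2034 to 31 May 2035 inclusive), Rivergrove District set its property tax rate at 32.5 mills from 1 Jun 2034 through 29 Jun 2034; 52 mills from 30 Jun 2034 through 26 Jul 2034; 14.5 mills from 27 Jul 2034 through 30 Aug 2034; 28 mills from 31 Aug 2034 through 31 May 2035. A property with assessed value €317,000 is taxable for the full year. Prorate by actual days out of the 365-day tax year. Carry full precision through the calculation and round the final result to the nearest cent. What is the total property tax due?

€9,141.76

1 Jun – 29 Jun 2034: 29 days at 32.5 mills → €317,000 × 3.25% × 29/365 = €818.5548
30 Jun – 26 Jul 2034: 27 days at 52 mills → €317,000 × 5.2% × 27/365 = €1,219.3644
27 Jul – 30 Aug 2034: 35 days at 14.5 mills → €317,000 × 1.45% × 35/365 = €440.7603
31 Aug 2034 – 31 May 2035: 274 days at 28 mills → €317,000 × 2.8% × 274/365 = €6,663.0795
Total = €9,141.7589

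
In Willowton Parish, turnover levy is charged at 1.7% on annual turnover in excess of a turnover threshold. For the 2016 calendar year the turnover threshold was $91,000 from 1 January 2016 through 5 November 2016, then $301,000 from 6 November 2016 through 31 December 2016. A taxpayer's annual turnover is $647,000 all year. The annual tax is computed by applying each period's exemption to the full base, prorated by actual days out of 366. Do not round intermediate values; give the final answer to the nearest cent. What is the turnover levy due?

$8,905.77

1 January – 5 November 2016: 310 days, exemption $91,000 → ($647,000 − $91,000) × 1.7% × 310/366 = $8,005.7923
6 November – 31 December 2016: 56 days, exemption $301,000 → ($647,000 − $301,000) × 1.7% × 56/366 = $899.9781
Total = $8,905.7705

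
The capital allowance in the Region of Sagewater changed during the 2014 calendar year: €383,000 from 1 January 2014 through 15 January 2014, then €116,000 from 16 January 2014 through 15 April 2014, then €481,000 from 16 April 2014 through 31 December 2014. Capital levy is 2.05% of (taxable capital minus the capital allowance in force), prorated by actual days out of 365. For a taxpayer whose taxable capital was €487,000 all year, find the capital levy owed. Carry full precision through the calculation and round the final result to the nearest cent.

€2,050.56

1 January – 15 January 2014: 15 days, exemption €383,000 → (€487,000 − €383,000) × 2.05% × 15/365 = €87.6164
16 January – 15 April 2014: 90 days, exemption €116,000 → (€487,000 − €116,000) × 2.05% × 90/365 = €1,875.3288
16 April – 31 December 2014: 260 days, exemption €481,000 → (€487,000 − €481,000) × 2.05% × 260/365 = €87.6164
Total = €2,050.5616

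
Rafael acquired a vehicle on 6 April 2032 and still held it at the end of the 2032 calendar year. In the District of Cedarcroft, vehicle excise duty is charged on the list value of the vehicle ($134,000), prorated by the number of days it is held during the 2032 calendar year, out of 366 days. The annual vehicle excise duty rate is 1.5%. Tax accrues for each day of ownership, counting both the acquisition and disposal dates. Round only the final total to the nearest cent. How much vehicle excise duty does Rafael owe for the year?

Days held (6 April – 31 December 2032): 270 out of 366
Tax = $134,000 × 1.5% × 270/366 = $1,482.7869

$1,482.79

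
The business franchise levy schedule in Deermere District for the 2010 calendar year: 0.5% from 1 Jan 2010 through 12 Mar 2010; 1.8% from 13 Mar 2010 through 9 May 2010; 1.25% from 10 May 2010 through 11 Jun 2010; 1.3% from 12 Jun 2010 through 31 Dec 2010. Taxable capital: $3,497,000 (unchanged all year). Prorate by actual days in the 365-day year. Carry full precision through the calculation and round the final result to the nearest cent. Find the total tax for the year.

1 Jan – 12 Mar 2010: 71 days at 0.5% → $3,497,000 × 0.5% × 71/365 = $3,401.1918
13 Mar – 9 May 2010: 58 days at 1.8% → $3,497,000 × 1.8% × 58/365 = $10,002.3781
10 May – 11 Jun 2010: 33 days at 1.25% → $3,497,000 × 1.25% × 33/365 = $3,952.0890
12 Jun – 31 Dec 2010: 203 days at 1.3% → $3,497,000 × 1.3% × 203/365 = $25,283.7890
Total = $42,639.4479

$42,639.45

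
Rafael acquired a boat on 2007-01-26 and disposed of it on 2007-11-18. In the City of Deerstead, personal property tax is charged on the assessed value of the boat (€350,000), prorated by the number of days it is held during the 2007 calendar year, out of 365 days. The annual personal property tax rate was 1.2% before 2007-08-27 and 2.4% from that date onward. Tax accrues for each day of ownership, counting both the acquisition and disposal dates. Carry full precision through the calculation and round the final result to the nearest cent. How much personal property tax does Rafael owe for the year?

€4,384.11

2007-01-26 to 2007-08-26: 213 days at 1.2% → €350,000 × 1.2% × 213/365 = €2,450.9589
2007-08-27 to 2007-11-18: 84 days at 2.4% → €350,000 × 2.4% × 84/365 = €1,933.1507
Total = €4,384.1096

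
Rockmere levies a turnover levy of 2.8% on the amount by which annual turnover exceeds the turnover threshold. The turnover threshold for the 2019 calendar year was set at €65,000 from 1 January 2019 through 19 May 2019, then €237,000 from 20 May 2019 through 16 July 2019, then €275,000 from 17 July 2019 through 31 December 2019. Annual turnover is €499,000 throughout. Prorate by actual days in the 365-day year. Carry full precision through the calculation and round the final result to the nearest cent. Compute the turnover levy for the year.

€8,680.31

1 January – 19 May 2019: 139 days, exemption €65,000 → (€499,000 − €65,000) × 2.8% × 139/365 = €4,627.7479
20 May – 16 July 2019: 58 days, exemption €237,000 → (€499,000 − €237,000) × 2.8% × 58/365 = €1,165.7205
17 July – 31 December 2019: 168 days, exemption €275,000 → (€499,000 − €275,000) × 2.8% × 168/365 = €2,886.8384
Total = €8,680.3068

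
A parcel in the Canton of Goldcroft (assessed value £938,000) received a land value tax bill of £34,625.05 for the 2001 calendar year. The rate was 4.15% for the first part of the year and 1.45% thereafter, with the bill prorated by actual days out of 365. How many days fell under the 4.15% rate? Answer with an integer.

303 days

Let d = days at the first rate; then 365 − d days at the second rate.
£938,000 × [4.15%·d + 1.45%·(365−d)] / 365 = £34,625.05
Solving gives d = 303, so the new rate took effect on 31 Oct 2001.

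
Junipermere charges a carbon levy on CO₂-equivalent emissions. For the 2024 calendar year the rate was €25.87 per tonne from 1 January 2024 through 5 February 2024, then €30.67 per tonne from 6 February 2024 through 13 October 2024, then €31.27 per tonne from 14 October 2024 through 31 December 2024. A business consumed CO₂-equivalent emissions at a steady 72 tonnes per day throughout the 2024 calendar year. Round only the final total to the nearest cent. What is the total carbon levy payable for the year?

1 January – 5 February 2024: 36 days × 72 tonnes/day = 2,592 tonnes at €25.87/tonne → €67,055.04
6 February – 13 October 2024: 251 days × 72 tonnes/day = 18,072 tonnes at €30.67/tonne → €554,268.24
14 October – 31 December 2024: 79 days × 72 tonnes/day = 5,688 tonnes at €31.27/tonne → €177,863.76

€799,187.04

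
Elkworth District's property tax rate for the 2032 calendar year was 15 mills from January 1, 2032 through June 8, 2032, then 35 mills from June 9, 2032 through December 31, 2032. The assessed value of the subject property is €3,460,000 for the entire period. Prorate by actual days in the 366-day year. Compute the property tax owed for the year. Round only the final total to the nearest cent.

€90,848.63

January 1 – June 8, 2032: 160 days at 15 mills → €3,460,000 × 1.5% × 160/366 = €22,688.5246
June 9 – December 31, 2032: 206 days at 35 mills → €3,460,000 × 3.5% × 206/366 = €68,160.1093
Total = €90,848.6339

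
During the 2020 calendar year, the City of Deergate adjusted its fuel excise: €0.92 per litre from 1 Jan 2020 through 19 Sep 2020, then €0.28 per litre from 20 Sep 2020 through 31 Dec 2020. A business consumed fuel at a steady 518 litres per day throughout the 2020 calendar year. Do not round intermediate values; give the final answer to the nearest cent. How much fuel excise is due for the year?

€140274.40

1 Jan – 19 Sep 2020: 263 days × 518 litres/day = 136,234 litres at €0.92/litre → €125335.28
20 Sep – 31 Dec 2020: 103 days × 518 litres/day = 53,354 litres at €0.28/litre → €14939.12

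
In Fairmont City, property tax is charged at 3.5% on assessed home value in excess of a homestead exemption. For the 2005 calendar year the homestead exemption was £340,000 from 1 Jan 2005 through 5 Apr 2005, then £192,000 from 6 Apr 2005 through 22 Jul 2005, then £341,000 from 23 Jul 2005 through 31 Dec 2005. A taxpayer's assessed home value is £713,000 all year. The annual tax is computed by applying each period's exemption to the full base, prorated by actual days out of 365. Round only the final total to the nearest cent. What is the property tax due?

1 Jan – 5 Apr 2005: 95 days, exemption £340,000 → (£713,000 − £340,000) × 3.5% × 95/365 = £3,397.8767
6 Apr – 22 Jul 2005: 108 days, exemption £192,000 → (£713,000 − £192,000) × 3.5% × 108/365 = £5,395.5616
23 Jul – 31 Dec 2005: 162 days, exemption £341,000 → (£713,000 − £341,000) × 3.5% × 162/365 = £5,778.7397
Total = £14,572.1781

£14,572.18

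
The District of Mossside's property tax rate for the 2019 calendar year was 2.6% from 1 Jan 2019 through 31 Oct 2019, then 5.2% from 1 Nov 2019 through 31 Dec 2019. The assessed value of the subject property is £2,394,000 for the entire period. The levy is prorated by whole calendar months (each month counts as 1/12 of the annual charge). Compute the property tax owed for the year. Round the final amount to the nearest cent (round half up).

£72,618.00

1 Jan – 31 Oct 2019: 10 months at 2.6% → £2,394,000 × 2.6% × 10/12 = £51,870.0000
1 Nov – 31 Dec 2019: 2 months at 5.2% → £2,394,000 × 5.2% × 2/12 = £20,748.0000
Total = £72,618.0000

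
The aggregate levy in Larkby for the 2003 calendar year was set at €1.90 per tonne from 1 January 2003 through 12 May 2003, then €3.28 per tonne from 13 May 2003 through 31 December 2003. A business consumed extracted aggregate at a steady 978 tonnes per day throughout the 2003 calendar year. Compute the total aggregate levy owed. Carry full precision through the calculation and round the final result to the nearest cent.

€992,709.12

1 January – 12 May 2003: 132 days × 978 tonnes/day = 129,096 tonnes at €1.90/tonne → €245,282.40
13 May – 31 December 2003: 233 days × 978 tonnes/day = 227,874 tonnes at €3.28/tonne → €747,426.72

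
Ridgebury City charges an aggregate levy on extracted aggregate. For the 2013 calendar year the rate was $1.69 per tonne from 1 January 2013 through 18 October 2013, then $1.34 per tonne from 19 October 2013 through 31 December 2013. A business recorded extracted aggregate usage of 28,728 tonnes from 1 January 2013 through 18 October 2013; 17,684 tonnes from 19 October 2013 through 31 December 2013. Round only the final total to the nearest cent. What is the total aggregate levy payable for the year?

1 January – 18 October 2013: 28,728 tonnes at $1.69/tonne → $48,550.32
19 October – 31 December 2013: 17,684 tonnes at $1.34/tonne → $23,696.56

$72,246.88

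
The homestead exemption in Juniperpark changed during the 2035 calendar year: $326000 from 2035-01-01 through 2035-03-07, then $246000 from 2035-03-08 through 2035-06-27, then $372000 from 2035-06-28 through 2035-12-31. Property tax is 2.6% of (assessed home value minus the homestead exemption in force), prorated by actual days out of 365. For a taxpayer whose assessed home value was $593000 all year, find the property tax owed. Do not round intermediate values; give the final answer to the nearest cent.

2035-01-01 to 2035-03-07: 66 days, exemption $326000 → ($593000 − $326000) × 2.6% × 66/365 = $1255.2658
2035-03-08 to 2035-06-27: 112 days, exemption $246000 → ($593000 − $246000) × 2.6% × 112/365 = $2768.3945
2035-06-28 to 2035-12-31: 187 days, exemption $372000 → ($593000 − $372000) × 2.6% × 187/365 = $2943.8411
Total = $6967.5014

$6967.50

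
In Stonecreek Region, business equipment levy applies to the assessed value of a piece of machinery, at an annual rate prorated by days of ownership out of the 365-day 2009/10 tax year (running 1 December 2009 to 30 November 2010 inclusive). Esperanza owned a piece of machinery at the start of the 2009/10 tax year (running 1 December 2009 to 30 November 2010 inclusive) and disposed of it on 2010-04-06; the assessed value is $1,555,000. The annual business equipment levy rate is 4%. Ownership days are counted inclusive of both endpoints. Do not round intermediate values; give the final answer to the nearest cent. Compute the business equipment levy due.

Days held (2009-12-01 to 2010-04-06): 127 out of 365
Tax = $1,555,000 × 4% × 127/365 = $21,642.1918

$21,642.19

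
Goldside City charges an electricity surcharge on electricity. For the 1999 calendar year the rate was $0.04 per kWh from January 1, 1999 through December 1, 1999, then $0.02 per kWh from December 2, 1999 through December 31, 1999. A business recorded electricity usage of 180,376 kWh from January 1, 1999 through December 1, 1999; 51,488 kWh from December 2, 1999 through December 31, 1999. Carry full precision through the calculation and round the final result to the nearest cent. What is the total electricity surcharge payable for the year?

January 1 – December 1, 1999: 180,376 kWh at $0.04/kWh → $7,215.04
December 2 – December 31, 1999: 51,488 kWh at $0.02/kWh → $1,029.76

$8,244.80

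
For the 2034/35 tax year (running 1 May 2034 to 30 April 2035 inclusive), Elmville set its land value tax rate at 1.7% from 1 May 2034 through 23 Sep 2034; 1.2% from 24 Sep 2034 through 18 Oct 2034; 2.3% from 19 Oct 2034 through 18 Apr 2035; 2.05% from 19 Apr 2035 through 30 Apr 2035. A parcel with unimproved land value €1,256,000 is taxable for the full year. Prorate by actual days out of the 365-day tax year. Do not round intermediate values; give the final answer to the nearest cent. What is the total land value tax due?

€24,824.07

1 May – 23 Sep 2034: 146 days at 1.7% → €1,256,000 × 1.7% × 146/365 = €8,540.8000
24 Sep – 18 Oct 2034: 25 days at 1.2% → €1,256,000 × 1.2% × 25/365 = €1,032.3288
19 Oct 2034 – 18 Apr 2035: 182 days at 2.3% → €1,256,000 × 2.3% × 182/365 = €14,404.4274
19 Apr – 30 Apr 2035: 12 days at 2.05% → €1,256,000 × 2.05% × 12/365 = €846.5096
Total = €24,824.0658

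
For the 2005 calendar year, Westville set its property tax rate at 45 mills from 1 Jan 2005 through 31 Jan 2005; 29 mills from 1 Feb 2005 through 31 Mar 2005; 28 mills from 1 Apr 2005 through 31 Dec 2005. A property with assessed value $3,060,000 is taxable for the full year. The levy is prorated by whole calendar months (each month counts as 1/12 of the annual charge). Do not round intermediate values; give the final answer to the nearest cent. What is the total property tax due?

1 Jan – 31 Jan 2005: 1 month at 45 mills → $3,060,000 × 4.5% × 1/12 = $11,475.0000
1 Feb – 31 Mar 2005: 2 months at 29 mills → $3,060,000 × 2.9% × 2/12 = $14,790.0000
1 Apr – 31 Dec 2005: 9 months at 28 mills → $3,060,000 × 2.8% × 9/12 = $64,260.0000
Total = $90,525.0000

$90,525.00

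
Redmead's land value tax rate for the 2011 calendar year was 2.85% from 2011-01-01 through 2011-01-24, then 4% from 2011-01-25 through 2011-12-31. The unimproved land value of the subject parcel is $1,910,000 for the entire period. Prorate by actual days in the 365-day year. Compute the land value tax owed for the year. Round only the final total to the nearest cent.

$74,955.73

2011-01-01 to 2011-01-24: 24 days at 2.85% → $1,910,000 × 2.85% × 24/365 = $3,579.2877
2011-01-25 to 2011-12-31: 341 days at 4% → $1,910,000 × 4% × 341/365 = $71,376.4384
Total = $74,955.7260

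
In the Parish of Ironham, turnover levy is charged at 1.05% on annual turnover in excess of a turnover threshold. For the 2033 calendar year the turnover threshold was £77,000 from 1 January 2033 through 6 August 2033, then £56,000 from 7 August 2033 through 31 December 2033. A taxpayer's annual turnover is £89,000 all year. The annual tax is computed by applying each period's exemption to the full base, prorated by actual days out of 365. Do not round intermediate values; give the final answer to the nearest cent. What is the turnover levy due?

1 January – 6 August 2033: 218 days, exemption £77,000 → (£89,000 − £77,000) × 1.05% × 218/365 = £75.2548
7 August – 31 December 2033: 147 days, exemption £56,000 → (£89,000 − £56,000) × 1.05% × 147/365 = £139.5493
Total = £214.8041

£214.80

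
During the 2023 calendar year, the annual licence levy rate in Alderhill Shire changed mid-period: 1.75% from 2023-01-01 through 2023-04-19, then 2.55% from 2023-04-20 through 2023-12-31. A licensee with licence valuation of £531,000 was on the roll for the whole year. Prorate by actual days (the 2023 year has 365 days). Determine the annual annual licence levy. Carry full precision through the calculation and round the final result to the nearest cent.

2023-01-01 to 2023-04-19: 109 days at 1.75% → £531,000 × 1.75% × 109/365 = £2,775.0205
2023-04-20 to 2023-12-31: 256 days at 2.55% → £531,000 × 2.55% × 256/365 = £9,496.8986
Total = £12,271.9192

£12,271.92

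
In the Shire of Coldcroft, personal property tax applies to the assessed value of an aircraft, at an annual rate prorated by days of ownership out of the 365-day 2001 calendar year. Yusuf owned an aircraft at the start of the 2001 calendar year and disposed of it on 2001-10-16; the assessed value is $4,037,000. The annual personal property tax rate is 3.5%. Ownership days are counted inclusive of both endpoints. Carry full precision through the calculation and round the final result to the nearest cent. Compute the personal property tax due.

$111,874.67

Days held (2001-01-01 to 2001-10-16): 289 out of 365
Tax = $4,037,000 × 3.5% × 289/365 = $111,874.6712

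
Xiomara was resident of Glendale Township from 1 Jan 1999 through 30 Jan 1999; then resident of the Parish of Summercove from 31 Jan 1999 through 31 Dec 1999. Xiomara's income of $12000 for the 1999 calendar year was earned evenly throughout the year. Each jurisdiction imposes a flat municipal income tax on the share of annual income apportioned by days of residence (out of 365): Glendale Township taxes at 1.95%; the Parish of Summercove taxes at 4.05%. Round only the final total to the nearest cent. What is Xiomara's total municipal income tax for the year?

Glendale Township, 1 Jan – 30 Jan 1999: 30 days → $12000 × 1.95% × 30/365 = $19.2329
The Parish of Summercove, 31 Jan – 31 Dec 1999: 335 days → $12000 × 4.05% × 335/365 = $446.0548
Total = $465.2877

$465.29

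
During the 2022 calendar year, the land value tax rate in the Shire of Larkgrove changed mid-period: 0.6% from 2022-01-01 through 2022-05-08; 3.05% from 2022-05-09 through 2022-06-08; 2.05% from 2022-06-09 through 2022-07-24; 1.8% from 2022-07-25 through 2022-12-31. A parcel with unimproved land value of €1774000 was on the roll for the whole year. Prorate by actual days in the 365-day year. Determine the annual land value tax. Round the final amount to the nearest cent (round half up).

2022-01-01 to 2022-05-08: 128 days at 0.6% → €1774000 × 0.6% × 128/365 = €3732.6904
2022-05-09 to 2022-06-08: 31 days at 3.05% → €1774000 × 3.05% × 31/365 = €4595.3890
2022-06-09 to 2022-07-24: 46 days at 2.05% → €1774000 × 2.05% × 46/365 = €4583.2384
2022-07-25 to 2022-12-31: 160 days at 1.8% → €1774000 × 1.8% × 160/365 = €13997.5890
Total = €26908.9068

€26908.91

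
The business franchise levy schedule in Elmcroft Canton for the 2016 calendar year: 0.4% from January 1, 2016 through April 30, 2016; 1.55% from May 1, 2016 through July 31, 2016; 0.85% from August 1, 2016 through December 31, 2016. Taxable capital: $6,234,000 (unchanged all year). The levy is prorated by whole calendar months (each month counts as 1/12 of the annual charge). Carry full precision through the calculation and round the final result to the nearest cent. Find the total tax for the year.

January 1 – April 30, 2016: 4 months at 0.4% → $6,234,000 × 0.4% × 4/12 = $8,312.0000
May 1 – July 31, 2016: 3 months at 1.55% → $6,234,000 × 1.55% × 3/12 = $24,156.7500
August 1 – December 31, 2016: 5 months at 0.85% → $6,234,000 × 0.85% × 5/12 = $22,078.7500
Total = $54,547.5000

$54,547.50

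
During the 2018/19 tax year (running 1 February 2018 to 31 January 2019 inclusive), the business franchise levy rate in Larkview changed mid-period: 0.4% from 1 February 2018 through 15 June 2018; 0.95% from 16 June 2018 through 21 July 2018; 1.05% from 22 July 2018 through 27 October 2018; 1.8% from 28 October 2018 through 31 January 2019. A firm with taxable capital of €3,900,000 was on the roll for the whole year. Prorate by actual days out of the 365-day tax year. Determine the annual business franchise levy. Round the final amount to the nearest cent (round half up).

€38,882.47

1 February – 15 June 2018: 135 days at 0.4% → €3,900,000 × 0.4% × 135/365 = €5,769.8630
16 June – 21 July 2018: 36 days at 0.95% → €3,900,000 × 0.95% × 36/365 = €3,654.2466
22 July – 27 October 2018: 98 days at 1.05% → €3,900,000 × 1.05% × 98/365 = €10,994.7945
28 October 2018 – 31 January 2019: 96 days at 1.8% → €3,900,000 × 1.8% × 96/365 = €18,463.5616
Total = €38,882.4658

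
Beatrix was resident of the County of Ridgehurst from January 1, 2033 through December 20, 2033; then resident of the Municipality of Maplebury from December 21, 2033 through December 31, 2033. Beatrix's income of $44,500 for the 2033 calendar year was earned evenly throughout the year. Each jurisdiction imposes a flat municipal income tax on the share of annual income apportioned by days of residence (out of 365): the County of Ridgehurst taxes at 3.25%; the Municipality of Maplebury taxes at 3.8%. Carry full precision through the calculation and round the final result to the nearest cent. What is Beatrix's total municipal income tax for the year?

$1,453.63

The County of Ridgehurst, January 1 – December 20, 2033: 354 days → $44,500 × 3.25% × 354/365 = $1,402.6644
The Municipality of Maplebury, December 21 – December 31, 2033: 11 days → $44,500 × 3.8% × 11/365 = $50.9616
Total = $1,453.6260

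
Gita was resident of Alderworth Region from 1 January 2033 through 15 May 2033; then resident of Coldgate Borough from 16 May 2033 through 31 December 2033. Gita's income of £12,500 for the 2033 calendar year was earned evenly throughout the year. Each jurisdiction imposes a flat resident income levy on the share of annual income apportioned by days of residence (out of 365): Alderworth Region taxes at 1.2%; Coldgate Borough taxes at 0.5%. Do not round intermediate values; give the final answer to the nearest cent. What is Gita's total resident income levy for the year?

£94.86

Alderworth Region, 1 January – 15 May 2033: 135 days → £12,500 × 1.2% × 135/365 = £55.4795
Coldgate Borough, 16 May – 31 December 2033: 230 days → £12,500 × 0.5% × 230/365 = £39.3836
Total = £94.8630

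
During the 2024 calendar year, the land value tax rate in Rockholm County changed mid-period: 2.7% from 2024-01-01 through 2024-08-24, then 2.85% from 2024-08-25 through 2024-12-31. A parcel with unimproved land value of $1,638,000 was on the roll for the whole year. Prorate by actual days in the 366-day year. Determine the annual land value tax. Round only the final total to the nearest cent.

2024-01-01 to 2024-08-24: 237 days at 2.7% → $1,638,000 × 2.7% × 237/366 = $28,638.1475
2024-08-25 to 2024-12-31: 129 days at 2.85% → $1,638,000 × 2.85% × 129/366 = $16,453.8443
Total = $45,091.9918

$45,091.99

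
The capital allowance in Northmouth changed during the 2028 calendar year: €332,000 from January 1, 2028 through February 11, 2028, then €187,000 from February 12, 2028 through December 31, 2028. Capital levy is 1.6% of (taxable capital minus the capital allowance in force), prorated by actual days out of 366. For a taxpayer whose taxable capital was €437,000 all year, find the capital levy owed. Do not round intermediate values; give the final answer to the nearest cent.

€3,733.77

January 1 – February 11, 2028: 42 days, exemption €332,000 → (€437,000 − €332,000) × 1.6% × 42/366 = €192.7869
February 12 – December 31, 2028: 324 days, exemption €187,000 → (€437,000 − €187,000) × 1.6% × 324/366 = €3,540.9836
Total = €3,733.7705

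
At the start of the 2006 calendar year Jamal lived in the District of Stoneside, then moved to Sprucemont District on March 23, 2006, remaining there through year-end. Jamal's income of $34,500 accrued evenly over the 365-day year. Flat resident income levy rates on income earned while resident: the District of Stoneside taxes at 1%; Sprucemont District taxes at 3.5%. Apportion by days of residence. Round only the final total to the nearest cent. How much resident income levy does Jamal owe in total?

The District of Stoneside, January 1 – March 22, 2006: 81 days → $34,500 × 1% × 81/365 = $76.5616
Sprucemont District, March 23 – December 31, 2006: 284 days → $34,500 × 3.5% × 284/365 = $939.5342
Total = $1,016.0959

$1,016.10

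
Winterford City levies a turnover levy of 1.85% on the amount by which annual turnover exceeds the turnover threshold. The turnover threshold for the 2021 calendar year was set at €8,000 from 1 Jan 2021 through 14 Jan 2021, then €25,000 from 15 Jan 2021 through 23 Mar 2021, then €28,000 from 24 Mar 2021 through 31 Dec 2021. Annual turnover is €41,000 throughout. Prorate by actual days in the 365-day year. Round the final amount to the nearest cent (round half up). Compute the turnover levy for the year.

€265.03

1 Jan – 14 Jan 2021: 14 days, exemption €8,000 → (€41,000 − €8,000) × 1.85% × 14/365 = €23.4164
15 Jan – 23 Mar 2021: 68 days, exemption €25,000 → (€41,000 − €25,000) × 1.85% × 68/365 = €55.1452
24 Mar – 31 Dec 2021: 283 days, exemption €28,000 → (€41,000 − €28,000) × 1.85% × 283/365 = €186.4699
Total = €265.0315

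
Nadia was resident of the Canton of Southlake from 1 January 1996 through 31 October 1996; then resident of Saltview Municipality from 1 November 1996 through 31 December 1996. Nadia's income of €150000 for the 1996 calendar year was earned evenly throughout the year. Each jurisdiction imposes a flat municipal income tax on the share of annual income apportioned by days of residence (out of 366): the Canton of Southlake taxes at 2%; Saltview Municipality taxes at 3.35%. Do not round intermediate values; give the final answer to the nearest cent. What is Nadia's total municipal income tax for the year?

The Canton of Southlake, 1 January – 31 October 1996: 305 days → €150000 × 2% × 305/366 = €2500.0000
Saltview Municipality, 1 November – 31 December 1996: 61 days → €150000 × 3.35% × 61/366 = €837.5000
Total = €3337.5000

€3337.50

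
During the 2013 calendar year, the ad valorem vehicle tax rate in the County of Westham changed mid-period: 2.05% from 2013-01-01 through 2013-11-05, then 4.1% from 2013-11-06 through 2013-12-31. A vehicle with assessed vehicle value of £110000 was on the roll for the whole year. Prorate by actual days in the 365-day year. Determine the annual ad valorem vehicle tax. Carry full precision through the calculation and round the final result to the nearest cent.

£2600.97

2013-01-01 to 2013-11-05: 309 days at 2.05% → £110000 × 2.05% × 309/365 = £1909.0274
2013-11-06 to 2013-12-31: 56 days at 4.1% → £110000 × 4.1% × 56/365 = £691.9452
Total = £2600.9726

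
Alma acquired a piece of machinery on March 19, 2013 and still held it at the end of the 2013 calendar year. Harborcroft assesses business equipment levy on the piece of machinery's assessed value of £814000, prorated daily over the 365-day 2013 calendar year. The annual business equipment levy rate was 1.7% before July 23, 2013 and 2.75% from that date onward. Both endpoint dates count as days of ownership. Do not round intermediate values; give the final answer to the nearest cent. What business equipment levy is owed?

£14712.21

March 19 – July 22, 2013: 126 days at 1.7% → £814000 × 1.7% × 126/365 = £4776.9534
July 23 – December 31, 2013: 162 days at 2.75% → £814000 × 2.75% × 162/365 = £9935.2603
Total = £14712.2137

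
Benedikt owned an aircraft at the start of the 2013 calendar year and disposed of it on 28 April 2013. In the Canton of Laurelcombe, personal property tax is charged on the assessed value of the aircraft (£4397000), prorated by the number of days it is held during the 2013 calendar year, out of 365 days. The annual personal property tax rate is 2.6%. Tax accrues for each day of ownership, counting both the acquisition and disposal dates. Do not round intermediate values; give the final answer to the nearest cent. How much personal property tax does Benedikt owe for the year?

Days held (1 January – 28 April 2013): 118 out of 365
Tax = £4397000 × 2.6% × 118/365 = £36958.8932

£36958.89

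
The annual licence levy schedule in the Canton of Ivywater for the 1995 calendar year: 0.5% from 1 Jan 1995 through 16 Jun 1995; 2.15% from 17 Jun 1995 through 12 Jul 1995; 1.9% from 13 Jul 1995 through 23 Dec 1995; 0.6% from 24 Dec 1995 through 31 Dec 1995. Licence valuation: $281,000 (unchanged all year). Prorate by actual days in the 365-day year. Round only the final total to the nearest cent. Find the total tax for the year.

$3,509.04

1 Jan – 16 Jun 1995: 167 days at 0.5% → $281,000 × 0.5% × 167/365 = $642.8356
17 Jun – 12 Jul 1995: 26 days at 2.15% → $281,000 × 2.15% × 26/365 = $430.3534
13 Jul – 23 Dec 1995: 164 days at 1.9% → $281,000 × 1.9% × 164/365 = $2,398.8932
24 Dec – 31 Dec 1995: 8 days at 0.6% → $281,000 × 0.6% × 8/365 = $36.9534
Total = $3,509.0356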